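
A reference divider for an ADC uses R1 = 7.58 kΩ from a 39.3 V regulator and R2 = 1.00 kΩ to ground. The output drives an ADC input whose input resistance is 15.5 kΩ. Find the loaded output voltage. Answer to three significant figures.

The load sits in parallel with R2: R2‖R_L = (1.00 × 15.5) / (1.00 + 15.5) = 0.9394 kΩ.
V_out = 39.3 × 0.9394 / (7.58 + 0.9394) = 39.3 × 0.9394/8.519 = 4.33 V.
(Unloaded it would have been 4.58 V.)

V_out ≈ 4.33 V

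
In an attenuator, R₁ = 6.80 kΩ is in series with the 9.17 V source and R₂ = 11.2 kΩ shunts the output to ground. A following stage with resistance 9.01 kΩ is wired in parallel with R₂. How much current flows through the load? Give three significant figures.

R₂‖R_L = 4.993 kΩ; V_out = 9.17 × 4.993/11.79 = 3.883 V.
I_L = V_out / R_L = 3.883 / 9.01 kΩ = 0.431 mA.

I_L ≈ 0.431 mA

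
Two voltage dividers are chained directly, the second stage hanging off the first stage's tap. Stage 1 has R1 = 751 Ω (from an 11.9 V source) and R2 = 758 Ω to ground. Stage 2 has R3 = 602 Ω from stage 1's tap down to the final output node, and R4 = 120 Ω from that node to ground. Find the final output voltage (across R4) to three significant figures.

Stage 2 presents R3+R4 = 722.0 Ω as a load on stage 1's tap.
Stage 1's lower leg becomes R2‖(R3+R4) = 369.8 Ω, so V_mid = 11.9 × 369.8/1121 = 3.926 V.
Stage 2 is itself unloaded: V_out = V_mid × R4/(R3+R4) = 3.926 × 120/722.0 = 0.653 V.

V_out ≈ 0.653 V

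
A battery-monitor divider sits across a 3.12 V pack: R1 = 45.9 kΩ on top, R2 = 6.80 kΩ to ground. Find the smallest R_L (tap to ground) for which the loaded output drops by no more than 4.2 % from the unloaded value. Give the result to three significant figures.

Output resistance R_th = R1‖R2 = (45.9 × 6.80)/52.70 = 5.923 kΩ.
The fractional drop is R_th/(R_th + R_L); requiring this ≤ 0.0420 gives R_L ≥ R_th(1/0.0420 − 1) = 5.923 × 22.81 = 135 kΩ.

R_L(min) ≈ 135 kΩ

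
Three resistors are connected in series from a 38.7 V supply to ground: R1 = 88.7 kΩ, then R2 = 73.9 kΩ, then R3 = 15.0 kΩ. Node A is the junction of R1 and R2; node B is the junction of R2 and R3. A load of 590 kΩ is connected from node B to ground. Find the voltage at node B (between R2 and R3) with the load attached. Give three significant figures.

V ≈ 3.19 V

At node B, R3 is in parallel with the load: R3‖R_L = 14.63 kΩ.
Below node A the resistance is R2 + (R3‖R_L) = 88.53 kΩ, so V_A = 38.7 × 88.53/177.2 = 19.33 V.
Then V_B = V_A × (R3‖R_L)/(R2 + R3‖R_L) = 19.33 × 14.63/88.53 = 3.19 V.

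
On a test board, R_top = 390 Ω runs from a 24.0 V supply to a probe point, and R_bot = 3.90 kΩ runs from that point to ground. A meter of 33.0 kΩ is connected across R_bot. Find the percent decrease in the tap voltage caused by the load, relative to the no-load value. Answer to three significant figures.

1.06 %

The divider's output (Thévenin) resistance is R_top‖R_bot = 354.5 Ω.
Fractional drop under load = R_th/(R_th + R_L) = 354.5 / (354.5 + 33000) = 0.01063.
So the output falls by 1.06 %.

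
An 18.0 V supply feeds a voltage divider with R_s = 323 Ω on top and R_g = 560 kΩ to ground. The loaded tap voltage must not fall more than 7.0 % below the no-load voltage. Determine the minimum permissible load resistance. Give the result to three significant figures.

R_L(min) ≈ 4.29 kΩ

Output resistance R_th = R_s‖R_g = (323 × 560000)/560300 = 322.8 Ω.
The fractional drop is R_th/(R_th + R_L); requiring this ≤ 0.0700 gives R_L ≥ R_th(1/0.0700 − 1) = 322.8 × 13.29 = 4.29 kΩ.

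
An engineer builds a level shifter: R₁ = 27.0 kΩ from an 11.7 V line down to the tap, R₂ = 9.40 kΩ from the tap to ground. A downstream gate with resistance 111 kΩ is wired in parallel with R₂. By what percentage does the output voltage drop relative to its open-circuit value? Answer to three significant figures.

5.91 %

The divider's output (Thévenin) resistance is R₁‖R₂ = 6.973 kΩ.
Fractional drop under load = R_th/(R_th + R_L) = 6.973 / (6.973 + 111) = 0.05910.
So the output falls by 5.91 %.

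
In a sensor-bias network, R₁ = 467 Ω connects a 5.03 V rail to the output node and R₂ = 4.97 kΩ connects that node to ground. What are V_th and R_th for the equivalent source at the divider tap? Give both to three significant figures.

V_th is the open-circuit tap voltage: 5.03 × 4970/(467 + 4970) = 4.60 V.
With the supply zeroed, R₁ and R₂ appear in parallel from the tap: R_th = R₁‖R₂ = (467 × 4970)/5437 = 427 Ω.

V_th = 4.60 V, R_th = 427 Ω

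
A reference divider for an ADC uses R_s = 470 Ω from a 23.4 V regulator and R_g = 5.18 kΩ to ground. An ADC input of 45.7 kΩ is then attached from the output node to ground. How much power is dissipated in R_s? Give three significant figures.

P ≈ 9.81 mW

Total resistance from the source is R_s + (R_g‖R_L) = 5123 Ω, so I = 23.4/5123 Ω = 4.568 mA.
P = I²·R_s = (4.568 mA)² × 470 Ω = 9.81 mW.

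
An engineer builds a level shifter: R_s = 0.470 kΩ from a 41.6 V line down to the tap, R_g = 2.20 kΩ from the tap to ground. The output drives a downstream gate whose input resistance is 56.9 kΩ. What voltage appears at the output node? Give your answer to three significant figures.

The load sits in parallel with R_g: R_g‖R_L = (2200 × 56900) / (2200 + 56900) = 2118 Ω.
V_out = 41.6 × 2118 / (470 + 2118) = 41.6 × 2118/2588 = 34.0 V.

V_out ≈ 34.0 V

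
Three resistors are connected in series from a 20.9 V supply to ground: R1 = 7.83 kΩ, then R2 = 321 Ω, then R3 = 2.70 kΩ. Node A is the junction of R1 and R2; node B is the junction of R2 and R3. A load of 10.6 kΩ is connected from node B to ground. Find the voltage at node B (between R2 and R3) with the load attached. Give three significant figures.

V ≈ 4.37 V

At node B, R3 is in parallel with the load: R3‖R_L = 2152 Ω.
Below node A the resistance is R2 + (R3‖R_L) = 2473 Ω, so V_A = 20.9 × 2473/10300 = 5.016 V.
Then V_B = V_A × (R3‖R_L)/(R2 + R3‖R_L) = 5.016 × 2152/2473 = 4.37 V.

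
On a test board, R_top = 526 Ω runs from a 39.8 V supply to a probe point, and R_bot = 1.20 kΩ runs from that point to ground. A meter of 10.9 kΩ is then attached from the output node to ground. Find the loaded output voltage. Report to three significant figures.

V_out ≈ 26.8 V

The load sits in parallel with R_bot: R_bot‖R_L = (1200 × 10900) / (1200 + 10900) = 1081 Ω.
V_out = 39.8 × 1081 / (526 + 1081) = 39.8 × 1081/1607 = 26.8 V.
(Unloaded it would have been 27.7 V.)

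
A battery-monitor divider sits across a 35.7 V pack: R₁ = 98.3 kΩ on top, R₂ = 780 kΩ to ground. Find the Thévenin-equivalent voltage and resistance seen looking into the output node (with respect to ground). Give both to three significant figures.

V_th is the open-circuit tap voltage: 35.7 × 780/(98.3 + 780) = 31.7 V.
With the supply zeroed, R₁ and R₂ appear in parallel from the tap: R_th = R₁‖R₂ = (98.3 × 780)/878.3 = 87.3 kΩ.

V_th = 31.7 V, R_th = 87.3 kΩ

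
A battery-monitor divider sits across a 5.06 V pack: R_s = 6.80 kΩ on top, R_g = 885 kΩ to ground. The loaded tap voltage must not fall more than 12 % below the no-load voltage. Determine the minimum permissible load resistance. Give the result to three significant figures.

R_L(min) ≈ 49.5 kΩ

Output resistance R_th = R_s‖R_g = (6.80 × 885)/891.8 = 6.748 kΩ.
The fractional drop is R_th/(R_th + R_L); requiring this ≤ 0.120 gives R_L ≥ R_th(1/0.120 − 1) = 6.748 × 7.333 = 49.5 kΩ.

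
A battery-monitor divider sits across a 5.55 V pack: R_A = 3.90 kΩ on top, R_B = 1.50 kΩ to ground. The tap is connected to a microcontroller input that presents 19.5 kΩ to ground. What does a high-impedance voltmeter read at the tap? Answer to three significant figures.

V_out ≈ 1.46 V

The load sits in parallel with R_B: R_B‖R_L = (1.50 × 19.5) / (1.50 + 19.5) = 1.393 kΩ.
V_out = 5.55 × 1.393 / (3.90 + 1.393) = 5.55 × 1.393/5.293 = 1.46 V.
(Unloaded it would have been 1.54 V.)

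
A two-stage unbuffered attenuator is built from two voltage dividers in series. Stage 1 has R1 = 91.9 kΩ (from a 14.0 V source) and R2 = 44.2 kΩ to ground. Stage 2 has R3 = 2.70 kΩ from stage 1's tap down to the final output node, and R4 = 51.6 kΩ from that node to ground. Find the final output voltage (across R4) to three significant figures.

V_out ≈ 2.79 V

Stage 2 presents R3+R4 = 54.30 kΩ as a load on stage 1's tap.
Stage 1's lower leg becomes R2‖(R3+R4) = 24.37 kΩ, so V_mid = 14.0 × 24.37/116.3 = 2.934 V.
Stage 2 is itself unloaded: V_out = V_mid × R4/(R3+R4) = 2.934 × 51.6/54.30 = 2.79 V.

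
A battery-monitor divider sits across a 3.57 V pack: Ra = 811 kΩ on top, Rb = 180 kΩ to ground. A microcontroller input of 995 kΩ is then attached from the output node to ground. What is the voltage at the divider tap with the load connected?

V_out ≈ 0.565 V

The load sits in parallel with Rb: Rb‖R_L = (180 × 995) / (180 + 995) = 152.4 kΩ.
V_out = 3.57 × 152.4 / (811 + 152.4) = 3.57 × 152.4/963.4 = 0.565 V.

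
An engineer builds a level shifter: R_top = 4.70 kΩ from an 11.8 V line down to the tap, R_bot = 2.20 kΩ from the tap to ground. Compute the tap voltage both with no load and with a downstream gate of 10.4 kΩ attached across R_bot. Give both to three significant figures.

Open-circuit: V = 11.8 × 2.20/(4.70 + 2.20) = 3.76 V.
With the load, R_bot becomes R_bot‖R_L = 1.816 kΩ, so V = 11.8 × 1.816/6.516 = 3.29 V.

Unloaded: 3.76 V; loaded: 3.29 V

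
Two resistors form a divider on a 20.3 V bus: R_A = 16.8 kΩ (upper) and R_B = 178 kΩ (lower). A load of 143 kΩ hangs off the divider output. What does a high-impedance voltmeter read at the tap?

The load sits in parallel with R_B: R_B‖R_L = (178 × 143) / (178 + 143) = 79.30 kΩ.
V_out = 20.3 × 79.30 / (16.8 + 79.30) = 20.3 × 79.30/96.10 = 16.8 V.

V_out ≈ 16.8 V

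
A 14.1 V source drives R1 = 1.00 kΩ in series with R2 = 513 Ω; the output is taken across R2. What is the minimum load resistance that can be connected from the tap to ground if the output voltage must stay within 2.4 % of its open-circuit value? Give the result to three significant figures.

R_L(min) ≈ 13.8 kΩ

Output resistance R_th = R1‖R2 = (1000 × 513)/1513 = 339.1 Ω.
The fractional drop is R_th/(R_th + R_L); requiring this ≤ 0.0240 gives R_L ≥ R_th(1/0.0240 − 1) = 339.1 × 40.67 = 13.8 kΩ.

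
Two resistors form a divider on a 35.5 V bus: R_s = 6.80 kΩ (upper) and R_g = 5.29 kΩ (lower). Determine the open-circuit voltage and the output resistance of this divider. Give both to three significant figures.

V_th is the open-circuit tap voltage: 35.5 × 5.29/(6.80 + 5.29) = 15.5 V.
With the supply zeroed, R_s and R_g appear in parallel from the tap: R_th = R_s‖R_g = (6.80 × 5.29)/12.09 = 2.98 kΩ.

V_th = 15.5 V, R_th = 2.98 kΩ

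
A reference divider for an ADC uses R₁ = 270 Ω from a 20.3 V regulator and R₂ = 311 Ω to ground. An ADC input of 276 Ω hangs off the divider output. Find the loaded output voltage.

V_out ≈ 7.13 V

The load sits in parallel with R₂: R₂‖R_L = (311 × 276) / (311 + 276) = 146.2 Ω.
V_out = 20.3 × 146.2 / (270 + 146.2) = 20.3 × 146.2/416.2 = 7.13 V.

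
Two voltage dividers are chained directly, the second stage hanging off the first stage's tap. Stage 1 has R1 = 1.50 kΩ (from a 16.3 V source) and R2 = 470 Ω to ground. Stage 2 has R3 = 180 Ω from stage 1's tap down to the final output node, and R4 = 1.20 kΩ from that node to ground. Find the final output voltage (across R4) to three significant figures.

V_out ≈ 2.69 V

Stage 2 presents R3+R4 = 1380 Ω as a load on stage 1's tap.
Stage 1's lower leg becomes R2‖(R3+R4) = 350.6 Ω, so V_mid = 16.3 × 350.6/1851 = 3.088 V.
Stage 2 is itself unloaded: V_out = V_mid × R4/(R3+R4) = 3.088 × 1200/1380 = 2.69 V.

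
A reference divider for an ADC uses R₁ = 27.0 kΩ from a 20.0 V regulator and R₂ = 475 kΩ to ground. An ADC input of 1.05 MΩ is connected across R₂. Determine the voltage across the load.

The load sits in parallel with R₂: R₂‖R_L = (475 × 1050) / (475 + 1050) = 327.0 kΩ.
V_out = 20.0 × 327.0 / (27.0 + 327.0) = 20.0 × 327.0/354.0 = 18.5 V.

V_out ≈ 18.5 V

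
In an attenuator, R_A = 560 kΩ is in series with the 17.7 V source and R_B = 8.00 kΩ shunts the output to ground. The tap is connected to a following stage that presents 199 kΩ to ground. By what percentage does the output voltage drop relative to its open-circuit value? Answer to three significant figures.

3.81 %

The divider's output (Thévenin) resistance is R_A‖R_B = 7.887 kΩ.
Fractional drop under load = R_th/(R_th + R_L) = 7.887 / (7.887 + 199) = 0.03812.
So the output falls by 3.81 %.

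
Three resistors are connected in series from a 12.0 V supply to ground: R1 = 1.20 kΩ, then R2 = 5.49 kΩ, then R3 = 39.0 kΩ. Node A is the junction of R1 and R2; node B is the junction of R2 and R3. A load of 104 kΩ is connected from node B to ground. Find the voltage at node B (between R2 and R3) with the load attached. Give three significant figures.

V ≈ 9.71 V

At node B, R3 is in parallel with the load: R3‖R_L = 28.36 kΩ.
Below node A the resistance is R2 + (R3‖R_L) = 33.85 kΩ, so V_A = 12.0 × 33.85/35.05 = 11.59 V.
Then V_B = V_A × (R3‖R_L)/(R2 + R3‖R_L) = 11.59 × 28.36/33.85 = 9.71 V.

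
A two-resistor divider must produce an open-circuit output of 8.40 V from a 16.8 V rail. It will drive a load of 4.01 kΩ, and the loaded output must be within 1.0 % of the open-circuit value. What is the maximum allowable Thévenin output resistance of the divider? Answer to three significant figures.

R_th ≤ 40.5 Ω

Loading drop = R_th/(R_th + R_L) ≤ 0.0100, so R_th ≤ R_L · ε/(1−ε) = 4.01 kΩ × 0.0100/0.9900 = 40.5 Ω.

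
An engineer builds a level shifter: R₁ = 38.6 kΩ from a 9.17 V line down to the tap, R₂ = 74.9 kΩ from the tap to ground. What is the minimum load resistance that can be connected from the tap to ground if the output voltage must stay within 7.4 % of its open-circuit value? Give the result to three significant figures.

Output resistance R_th = R₁‖R₂ = (38.6 × 74.9)/113.5 = 25.47 kΩ.
The fractional drop is R_th/(R_th + R_L); requiring this ≤ 0.0740 gives R_L ≥ R_th(1/0.0740 − 1) = 25.47 × 12.51 = 319 kΩ.

R_L(min) ≈ 319 kΩ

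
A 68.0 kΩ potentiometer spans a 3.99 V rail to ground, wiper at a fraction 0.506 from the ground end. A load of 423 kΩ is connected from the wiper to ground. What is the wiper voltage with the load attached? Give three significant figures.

The wiper splits the pot into (1−α)R = 33.59 kΩ above and αR = 34.41 kΩ below.
Lower section ‖ load = 31.82 kΩ.
V_wiper = 3.99 × 31.82/(33.59 + 31.82) = 1.94 V.

V ≈ 1.94 V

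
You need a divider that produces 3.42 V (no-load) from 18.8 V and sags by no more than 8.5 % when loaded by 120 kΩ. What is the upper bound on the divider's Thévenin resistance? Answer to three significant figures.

Loading drop = R_th/(R_th + R_L) ≤ 0.0850, so R_th ≤ R_L · ε/(1−ε) = 120 kΩ × 0.0850/0.9150 = 11.1 kΩ.

R_th ≤ 11.1 kΩ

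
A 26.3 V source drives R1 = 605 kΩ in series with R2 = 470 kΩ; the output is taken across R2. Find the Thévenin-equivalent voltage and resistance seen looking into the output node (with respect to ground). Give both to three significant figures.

V_th = 11.5 V, R_th = 265 kΩ

V_th is the open-circuit tap voltage: 26.3 × 470/(605 + 470) = 11.5 V.
With the supply zeroed, R1 and R2 appear in parallel from the tap: R_th = R1‖R2 = (605 × 470)/1075 = 265 kΩ.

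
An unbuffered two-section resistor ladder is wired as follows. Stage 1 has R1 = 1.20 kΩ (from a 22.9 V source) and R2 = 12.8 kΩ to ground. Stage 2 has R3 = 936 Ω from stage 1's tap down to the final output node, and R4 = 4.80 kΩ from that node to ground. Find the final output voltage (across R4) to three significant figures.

Stage 2 presents R3+R4 = 5736 Ω as a load on stage 1's tap.
Stage 1's lower leg becomes R2‖(R3+R4) = 3961 Ω, so V_mid = 22.9 × 3961/5161 = 17.58 V.
Stage 2 is itself unloaded: V_out = V_mid × R4/(R3+R4) = 17.58 × 4800/5736 = 14.7 V.

V_out ≈ 14.7 V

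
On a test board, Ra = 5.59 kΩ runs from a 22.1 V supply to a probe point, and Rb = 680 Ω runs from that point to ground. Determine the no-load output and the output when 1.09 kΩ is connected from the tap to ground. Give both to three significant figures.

Unloaded: 2.40 V; loaded: 1.54 V

Open-circuit: V = 22.1 × 680/(5590 + 680) = 2.40 V.
With the load, Rb becomes Rb‖R_L = 418.8 Ω, so V = 22.1 × 418.8/6009 = 1.54 V.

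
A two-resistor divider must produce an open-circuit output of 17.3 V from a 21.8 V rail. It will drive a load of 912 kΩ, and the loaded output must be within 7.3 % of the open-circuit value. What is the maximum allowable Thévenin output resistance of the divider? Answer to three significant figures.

R_th ≤ 71.8 kΩ

Loading drop = R_th/(R_th + R_L) ≤ 0.0730, so R_th ≤ R_L · ε/(1−ε) = 912 kΩ × 0.0730/0.9270 = 71.8 kΩ.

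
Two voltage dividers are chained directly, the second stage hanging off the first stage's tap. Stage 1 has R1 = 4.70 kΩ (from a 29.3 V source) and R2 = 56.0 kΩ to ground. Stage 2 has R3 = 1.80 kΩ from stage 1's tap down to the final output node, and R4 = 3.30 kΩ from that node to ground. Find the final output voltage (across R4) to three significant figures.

Stage 2 presents R3+R4 = 5.100 kΩ as a load on stage 1's tap.
Stage 1's lower leg becomes R2‖(R3+R4) = 4.674 kΩ, so V_mid = 29.3 × 4.674/9.374 = 14.61 V.
Stage 2 is itself unloaded: V_out = V_mid × R4/(R3+R4) = 14.61 × 3.30/5.100 = 9.45 V.

V_out ≈ 9.45 V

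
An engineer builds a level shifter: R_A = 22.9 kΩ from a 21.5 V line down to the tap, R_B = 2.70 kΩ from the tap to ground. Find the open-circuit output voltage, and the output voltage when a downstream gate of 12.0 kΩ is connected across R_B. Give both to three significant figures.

Unloaded: 2.27 V; loaded: 1.89 V

Open-circuit: V = 21.5 × 2.70/(22.9 + 2.70) = 2.27 V.
With the load, R_B becomes R_B‖R_L = 2.204 kΩ, so V = 21.5 × 2.204/25.10 = 1.89 V.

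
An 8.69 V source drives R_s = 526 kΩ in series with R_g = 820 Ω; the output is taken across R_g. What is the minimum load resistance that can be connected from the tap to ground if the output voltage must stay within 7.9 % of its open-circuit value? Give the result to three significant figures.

Output resistance R_th = R_s‖R_g = (526000 × 820)/526800 = 818.7 Ω.
The fractional drop is R_th/(R_th + R_L); requiring this ≤ 0.0790 gives R_L ≥ R_th(1/0.0790 − 1) = 818.7 × 11.66 = 9.54 kΩ.

R_L(min) ≈ 9.54 kΩ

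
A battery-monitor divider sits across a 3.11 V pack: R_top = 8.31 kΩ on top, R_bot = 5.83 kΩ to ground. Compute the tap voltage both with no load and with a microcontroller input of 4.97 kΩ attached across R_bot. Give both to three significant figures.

Unloaded: 1.28 V; loaded: 0.759 V

Open-circuit: V = 3.11 × 5.83/(8.31 + 5.83) = 1.28 V.
With the load, R_bot becomes R_bot‖R_L = 2.683 kΩ, so V = 3.11 × 2.683/10.99 = 0.759 V.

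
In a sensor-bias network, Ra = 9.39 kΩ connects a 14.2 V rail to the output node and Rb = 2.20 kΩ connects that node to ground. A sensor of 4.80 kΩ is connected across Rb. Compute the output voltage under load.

V_out ≈ 1.97 V

The load sits in parallel with Rb: Rb‖R_L = (2.20 × 4.80) / (2.20 + 4.80) = 1.509 kΩ.
V_out = 14.2 × 1.509 / (9.39 + 1.509) = 14.2 × 1.509/10.90 = 1.97 V.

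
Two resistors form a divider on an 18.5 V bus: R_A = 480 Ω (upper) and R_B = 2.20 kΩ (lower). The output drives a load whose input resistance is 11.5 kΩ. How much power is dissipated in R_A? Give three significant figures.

P ≈ 30.3 mW

Total resistance from the source is R_A + (R_B‖R_L) = 2327 Ω, so I = 18.5/2327 Ω = 7.951 mA.
P = I²·R_A = (7.951 mA)² × 480 Ω = 30.3 mW.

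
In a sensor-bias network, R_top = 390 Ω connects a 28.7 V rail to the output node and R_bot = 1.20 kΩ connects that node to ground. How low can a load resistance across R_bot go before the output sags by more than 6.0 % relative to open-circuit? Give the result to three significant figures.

Output resistance R_th = R_top‖R_bot = (390 × 1200)/1590 = 294.3 Ω.
The fractional drop is R_th/(R_th + R_L); requiring this ≤ 0.0600 gives R_L ≥ R_th(1/0.0600 − 1) = 294.3 × 15.67 = 4.61 kΩ.

R_L(min) ≈ 4.61 kΩ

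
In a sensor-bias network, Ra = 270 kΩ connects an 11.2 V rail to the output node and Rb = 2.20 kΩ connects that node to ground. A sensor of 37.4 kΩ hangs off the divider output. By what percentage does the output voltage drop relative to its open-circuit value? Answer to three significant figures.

The divider's output (Thévenin) resistance is Ra‖Rb = 2.182 kΩ.
Fractional drop under load = R_th/(R_th + R_L) = 2.182 / (2.182 + 37.4) = 0.05513.
So the output falls by 5.51 %.

5.51 %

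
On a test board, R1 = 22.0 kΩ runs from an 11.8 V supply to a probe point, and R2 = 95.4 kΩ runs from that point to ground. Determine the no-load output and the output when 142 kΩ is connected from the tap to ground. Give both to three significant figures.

Open-circuit: V = 11.8 × 95.4/(22.0 + 95.4) = 9.59 V.
With the load, R2 becomes R2‖R_L = 57.06 kΩ, so V = 11.8 × 57.06/79.06 = 8.52 V.

Unloaded: 9.59 V; loaded: 8.52 V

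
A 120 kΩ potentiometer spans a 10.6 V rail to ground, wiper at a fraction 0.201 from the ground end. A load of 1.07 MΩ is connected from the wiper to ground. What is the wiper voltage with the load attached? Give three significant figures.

The wiper splits the pot into (1−α)R = 95.88 kΩ above and αR = 24.12 kΩ below.
Lower section ‖ load = 23.59 kΩ.
V_wiper = 10.6 × 23.59/(95.88 + 23.59) = 2.09 V.

V ≈ 2.09 V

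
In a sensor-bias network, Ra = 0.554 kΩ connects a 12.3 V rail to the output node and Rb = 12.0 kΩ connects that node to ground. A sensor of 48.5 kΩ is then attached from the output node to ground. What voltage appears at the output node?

The load sits in parallel with Rb: Rb‖R_L = (12000 × 48500) / (12000 + 48500) = 9620 Ω.
V_out = 12.3 × 9620 / (554 + 9620) = 12.3 × 9620/10170 = 11.6 V.
(Unloaded it would have been 11.8 V.)

V_out ≈ 11.6 V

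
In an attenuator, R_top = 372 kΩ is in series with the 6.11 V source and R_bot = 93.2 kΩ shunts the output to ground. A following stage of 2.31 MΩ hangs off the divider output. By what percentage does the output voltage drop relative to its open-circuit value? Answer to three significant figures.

The divider's output (Thévenin) resistance is R_top‖R_bot = 74.53 kΩ.
Fractional drop under load = R_th/(R_th + R_L) = 74.53 / (74.53 + 2310) = 0.03125.
So the output falls by 3.13 %.

3.13 %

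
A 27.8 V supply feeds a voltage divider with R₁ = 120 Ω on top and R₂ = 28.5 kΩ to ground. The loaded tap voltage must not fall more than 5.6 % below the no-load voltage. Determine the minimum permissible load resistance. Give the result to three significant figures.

Output resistance R_th = R₁‖R₂ = (120 × 28500)/28620 = 119.5 Ω.
The fractional drop is R_th/(R_th + R_L); requiring this ≤ 0.0560 gives R_L ≥ R_th(1/0.0560 − 1) = 119.5 × 16.86 = 2.01 kΩ.

R_L(min) ≈ 2.01 kΩ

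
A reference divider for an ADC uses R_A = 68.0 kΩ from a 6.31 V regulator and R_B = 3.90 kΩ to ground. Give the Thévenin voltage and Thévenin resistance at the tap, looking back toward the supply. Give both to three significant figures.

V_th = 0.342 V, R_th = 3.69 kΩ

V_th is the open-circuit tap voltage: 6.31 × 3.90/(68.0 + 3.90) = 0.342 V.
With the supply zeroed, R_A and R_B appear in parallel from the tap: R_th = R_A‖R_B = (68.0 × 3.90)/71.90 = 3.69 kΩ.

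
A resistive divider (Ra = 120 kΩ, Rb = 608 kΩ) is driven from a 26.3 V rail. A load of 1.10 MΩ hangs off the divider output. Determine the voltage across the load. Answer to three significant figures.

V_out ≈ 20.1 V

The load sits in parallel with Rb: Rb‖R_L = (608 × 1100) / (608 + 1100) = 391.6 kΩ.
V_out = 26.3 × 391.6 / (120 + 391.6) = 26.3 × 391.6/511.6 = 20.1 V.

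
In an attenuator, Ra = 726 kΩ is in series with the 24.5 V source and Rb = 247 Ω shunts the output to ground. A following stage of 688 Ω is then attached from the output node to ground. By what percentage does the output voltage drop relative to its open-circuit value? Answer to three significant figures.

Unloaded V = 24.5 × 247/726200 = 0.008333 V.
Loaded: Rb‖R_L = 181.7 Ω, giving V = 24.5 × 181.7/726200 = 0.006132 V.
Drop = (0.008333 − 0.006132) / 0.008333 = 26.4 %.

26.4 %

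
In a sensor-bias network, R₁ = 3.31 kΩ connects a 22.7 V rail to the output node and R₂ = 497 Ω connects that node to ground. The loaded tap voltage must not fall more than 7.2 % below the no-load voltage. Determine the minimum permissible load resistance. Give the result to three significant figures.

R_L(min) ≈ 5.57 kΩ

Output resistance R_th = R₁‖R₂ = (3310 × 497)/3807 = 432.1 Ω.
The fractional drop is R_th/(R_th + R_L); requiring this ≤ 0.0720 gives R_L ≥ R_th(1/0.0720 − 1) = 432.1 × 12.89 = 5.57 kΩ.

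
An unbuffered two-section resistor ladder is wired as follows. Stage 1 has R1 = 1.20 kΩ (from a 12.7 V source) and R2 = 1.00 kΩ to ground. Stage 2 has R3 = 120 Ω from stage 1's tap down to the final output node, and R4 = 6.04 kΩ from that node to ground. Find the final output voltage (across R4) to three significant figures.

Stage 2 presents R3+R4 = 6160 Ω as a load on stage 1's tap.
Stage 1's lower leg becomes R2‖(R3+R4) = 860.3 Ω, so V_mid = 12.7 × 860.3/2060 = 5.303 V.
Stage 2 is itself unloaded: V_out = V_mid × R4/(R3+R4) = 5.303 × 6040/6160 = 5.20 V.

V_out ≈ 5.20 V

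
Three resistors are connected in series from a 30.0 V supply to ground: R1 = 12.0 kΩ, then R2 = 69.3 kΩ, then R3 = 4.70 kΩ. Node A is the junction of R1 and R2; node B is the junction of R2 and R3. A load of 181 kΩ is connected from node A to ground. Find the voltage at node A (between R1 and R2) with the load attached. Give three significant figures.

Below node A the series string R2+R3 = 74.00 kΩ sits in parallel with the 181 kΩ load: 52.53 kΩ.
V_A = 30.0 × 52.53/(12.0 + 52.53) = 24.4 V.

V ≈ 24.4 V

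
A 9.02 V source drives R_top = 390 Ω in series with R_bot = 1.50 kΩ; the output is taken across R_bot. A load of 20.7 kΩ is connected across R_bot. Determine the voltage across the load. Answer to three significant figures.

V_out ≈ 7.05 V

The load sits in parallel with R_bot: R_bot‖R_L = (1500 × 20700) / (1500 + 20700) = 1399 Ω.
V_out = 9.02 × 1399 / (390 + 1399) = 9.02 × 1399/1789 = 7.05 V.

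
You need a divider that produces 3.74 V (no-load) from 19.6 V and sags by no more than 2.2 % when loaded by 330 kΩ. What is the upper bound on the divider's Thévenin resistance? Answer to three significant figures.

R_th ≤ 7.42 kΩ

Loading drop = R_th/(R_th + R_L) ≤ 0.0220, so R_th ≤ R_L · ε/(1−ε) = 330 kΩ × 0.0220/0.9780 = 7.42 kΩ.
(Any R1, R2 with R2/(R1+R2) = 0.191 and R1‖R2 ≤ 7.42 kΩ will meet the spec.)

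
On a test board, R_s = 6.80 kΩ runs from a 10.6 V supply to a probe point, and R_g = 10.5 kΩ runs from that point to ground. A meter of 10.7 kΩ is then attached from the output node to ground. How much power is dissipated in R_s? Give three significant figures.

P ≈ 5.22 mW

Total resistance from the source is R_s + (R_g‖R_L) = 12.10 kΩ, so I = 10.6/12.10 kΩ = 0.8761 mA.
P = I²·R_s = (0.8761 mA)² × 6.80 kΩ = 5.22 mW.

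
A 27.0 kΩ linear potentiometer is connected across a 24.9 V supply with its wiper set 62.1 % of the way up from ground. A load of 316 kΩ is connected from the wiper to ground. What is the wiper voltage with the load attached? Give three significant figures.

The wiper splits the pot into (1−α)R = 10.23 kΩ above and αR = 16.77 kΩ below.
Lower section ‖ load = 15.92 kΩ.
V_wiper = 24.9 × 15.92/(10.23 + 15.92) = 15.2 V.

V ≈ 15.2 V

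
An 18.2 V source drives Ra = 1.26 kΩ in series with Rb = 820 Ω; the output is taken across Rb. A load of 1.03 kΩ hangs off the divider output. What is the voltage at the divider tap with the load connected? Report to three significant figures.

V_out ≈ 4.84 V

The load sits in parallel with Rb: Rb‖R_L = (820 × 1030) / (820 + 1030) = 456.5 Ω.
V_out = 18.2 × 456.5 / (1260 + 456.5) = 18.2 × 456.5/1717 = 4.84 V.
(Unloaded it would have been 7.17 V.)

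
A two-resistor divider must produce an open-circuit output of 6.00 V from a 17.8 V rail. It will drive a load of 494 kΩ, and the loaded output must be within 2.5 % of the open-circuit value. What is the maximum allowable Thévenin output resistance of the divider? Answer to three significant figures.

R_th ≤ 12.7 kΩ

Loading drop = R_th/(R_th + R_L) ≤ 0.0250, so R_th ≤ R_L · ε/(1−ε) = 494 kΩ × 0.0250/0.9750 = 12.7 kΩ.
(Any R1, R2 with R2/(R1+R2) = 0.337 and R1‖R2 ≤ 12.7 kΩ will meet the spec.)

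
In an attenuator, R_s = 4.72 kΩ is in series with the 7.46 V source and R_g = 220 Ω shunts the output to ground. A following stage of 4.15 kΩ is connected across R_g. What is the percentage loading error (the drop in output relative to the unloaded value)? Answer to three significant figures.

4.82 %

The divider's output (Thévenin) resistance is R_s‖R_g = 210.2 Ω.
Fractional drop under load = R_th/(R_th + R_L) = 210.2 / (210.2 + 4150) = 0.04821.
So the output falls by 4.82 %.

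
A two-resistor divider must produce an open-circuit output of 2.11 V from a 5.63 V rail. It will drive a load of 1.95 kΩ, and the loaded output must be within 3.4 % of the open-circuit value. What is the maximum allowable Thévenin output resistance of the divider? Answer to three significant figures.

Loading drop = R_th/(R_th + R_L) ≤ 0.0340, so R_th ≤ R_L · ε/(1−ε) = 1.95 kΩ × 0.0340/0.9660 = 68.6 Ω.
(Any R1, R2 with R2/(R1+R2) = 0.375 and R1‖R2 ≤ 68.6 Ω will meet the spec.)

R_th ≤ 68.6 Ω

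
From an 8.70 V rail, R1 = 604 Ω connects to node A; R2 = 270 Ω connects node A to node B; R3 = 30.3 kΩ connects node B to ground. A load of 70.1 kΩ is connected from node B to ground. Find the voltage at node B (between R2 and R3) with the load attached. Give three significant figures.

At node B, R3 is in parallel with the load: R3‖R_L = 21160 Ω.
Below node A the resistance is R2 + (R3‖R_L) = 21430 Ω, so V_A = 8.70 × 21430/22030 = 8.461 V.
Then V_B = V_A × (R3‖R_L)/(R2 + R3‖R_L) = 8.461 × 21160/21430 = 8.35 V.

V ≈ 8.35 V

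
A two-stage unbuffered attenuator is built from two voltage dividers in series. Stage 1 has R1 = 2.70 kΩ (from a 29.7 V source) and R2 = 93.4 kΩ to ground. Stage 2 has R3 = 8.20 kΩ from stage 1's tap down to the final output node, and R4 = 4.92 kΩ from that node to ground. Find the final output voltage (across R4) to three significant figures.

V_out ≈ 9.02 V

Stage 2 presents R3+R4 = 13.12 kΩ as a load on stage 1's tap.
Stage 1's lower leg becomes R2‖(R3+R4) = 11.50 kΩ, so V_mid = 29.7 × 11.50/14.20 = 24.05 V.
Stage 2 is itself unloaded: V_out = V_mid × R4/(R3+R4) = 24.05 × 4.92/13.12 = 9.02 V.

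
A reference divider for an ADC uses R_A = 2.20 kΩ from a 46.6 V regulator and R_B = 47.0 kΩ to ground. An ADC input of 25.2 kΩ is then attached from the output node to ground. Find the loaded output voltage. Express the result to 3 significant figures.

V_out ≈ 41.1 V

The load sits in parallel with R_B: R_B‖R_L = (47.0 × 25.2) / (47.0 + 25.2) = 16.40 kΩ.
V_out = 46.6 × 16.40 / (2.20 + 16.40) = 46.6 × 16.40/18.60 = 41.1 V.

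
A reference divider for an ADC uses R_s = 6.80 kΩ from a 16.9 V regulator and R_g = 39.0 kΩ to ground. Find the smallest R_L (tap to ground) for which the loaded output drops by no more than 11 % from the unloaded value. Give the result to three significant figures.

R_L(min) ≈ 46.8 kΩ

Output resistance R_th = R_s‖R_g = (6.80 × 39.0)/45.80 = 5.790 kΩ.
The fractional drop is R_th/(R_th + R_L); requiring this ≤ 0.110 gives R_L ≥ R_th(1/0.110 − 1) = 5.790 × 8.091 = 46.8 kΩ.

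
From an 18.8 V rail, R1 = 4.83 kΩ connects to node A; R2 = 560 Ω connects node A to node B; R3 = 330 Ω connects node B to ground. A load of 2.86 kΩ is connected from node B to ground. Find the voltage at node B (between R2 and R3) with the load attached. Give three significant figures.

At node B, R3 is in parallel with the load: R3‖R_L = 295.9 Ω.
Below node A the resistance is R2 + (R3‖R_L) = 855.9 Ω, so V_A = 18.8 × 855.9/5686 = 2.830 V.
Then V_B = V_A × (R3‖R_L)/(R2 + R3‖R_L) = 2.830 × 295.9/855.9 = 0.978 V.

V ≈ 0.978 V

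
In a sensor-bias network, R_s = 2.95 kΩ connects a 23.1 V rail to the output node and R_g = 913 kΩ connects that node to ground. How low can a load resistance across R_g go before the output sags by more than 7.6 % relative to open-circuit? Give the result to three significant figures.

R_L(min) ≈ 35.8 kΩ

Output resistance R_th = R_s‖R_g = (2.95 × 913)/916.0 = 2.940 kΩ.
The fractional drop is R_th/(R_th + R_L); requiring this ≤ 0.0760 gives R_L ≥ R_th(1/0.0760 − 1) = 2.940 × 12.16 = 35.8 kΩ.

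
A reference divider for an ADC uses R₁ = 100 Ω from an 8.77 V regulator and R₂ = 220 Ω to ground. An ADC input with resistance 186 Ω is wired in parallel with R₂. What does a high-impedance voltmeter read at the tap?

The load sits in parallel with R₂: R₂‖R_L = (220 × 186) / (220 + 186) = 100.8 Ω.
V_out = 8.77 × 100.8 / (100 + 100.8) = 8.77 × 100.8/200.8 = 4.40 V.
(Unloaded it would have been 6.03 V.)

V_out ≈ 4.40 V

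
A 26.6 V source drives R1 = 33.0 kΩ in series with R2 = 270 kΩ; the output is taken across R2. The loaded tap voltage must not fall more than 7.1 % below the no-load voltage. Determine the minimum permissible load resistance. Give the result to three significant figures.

R_L(min) ≈ 385 kΩ

Output resistance R_th = R1‖R2 = (33.0 × 270)/303.0 = 29.41 kΩ.
The fractional drop is R_th/(R_th + R_L); requiring this ≤ 0.0710 gives R_L ≥ R_th(1/0.0710 − 1) = 29.41 × 13.08 = 385 kΩ.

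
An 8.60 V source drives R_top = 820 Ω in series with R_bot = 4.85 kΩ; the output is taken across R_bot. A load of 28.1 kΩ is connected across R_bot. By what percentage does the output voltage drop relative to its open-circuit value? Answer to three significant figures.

2.44 %

The divider's output (Thévenin) resistance is R_top‖R_bot = 701.4 Ω.
Fractional drop under load = R_th/(R_th + R_L) = 701.4 / (701.4 + 28100) = 0.02435.
So the output falls by 2.44 %.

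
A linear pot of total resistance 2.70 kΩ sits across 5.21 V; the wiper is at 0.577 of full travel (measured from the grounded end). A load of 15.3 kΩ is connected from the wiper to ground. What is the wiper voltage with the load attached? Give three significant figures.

V ≈ 2.88 V

The wiper splits the pot into (1−α)R = 1.142 kΩ above and αR = 1.558 kΩ below.
Lower section ‖ load = 1.414 kΩ.
V_wiper = 5.21 × 1.414/(1.142 + 1.414) = 2.88 V.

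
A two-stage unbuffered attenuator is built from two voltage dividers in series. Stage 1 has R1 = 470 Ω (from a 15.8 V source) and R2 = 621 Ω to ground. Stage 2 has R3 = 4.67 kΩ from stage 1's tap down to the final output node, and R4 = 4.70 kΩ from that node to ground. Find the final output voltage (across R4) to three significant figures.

Stage 2 presents R3+R4 = 9370 Ω as a load on stage 1's tap.
Stage 1's lower leg becomes R2‖(R3+R4) = 582.4 Ω, so V_mid = 15.8 × 582.4/1052 = 8.744 V.
Stage 2 is itself unloaded: V_out = V_mid × R4/(R3+R4) = 8.744 × 4700/9370 = 4.39 V.

V_out ≈ 4.39 V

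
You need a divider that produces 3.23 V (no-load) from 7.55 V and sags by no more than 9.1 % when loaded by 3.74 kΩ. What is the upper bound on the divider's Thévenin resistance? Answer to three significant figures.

R_th ≤ 374 Ω

Loading drop = R_th/(R_th + R_L) ≤ 0.0910, so R_th ≤ R_L · ε/(1−ε) = 3.74 kΩ × 0.0910/0.9090 = 374 Ω.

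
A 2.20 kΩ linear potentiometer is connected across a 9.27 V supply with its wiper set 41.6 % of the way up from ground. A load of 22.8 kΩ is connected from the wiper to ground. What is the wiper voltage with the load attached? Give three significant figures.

V ≈ 3.77 V

The wiper splits the pot into (1−α)R = 1285 Ω above and αR = 915.2 Ω below.
Lower section ‖ load = 879.9 Ω.
V_wiper = 9.27 × 879.9/(1285 + 879.9) = 3.77 V.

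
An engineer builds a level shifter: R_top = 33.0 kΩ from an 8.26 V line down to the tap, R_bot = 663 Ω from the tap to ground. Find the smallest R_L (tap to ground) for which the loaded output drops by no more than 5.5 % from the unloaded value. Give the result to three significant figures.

R_L(min) ≈ 11.2 kΩ

Output resistance R_th = R_top‖R_bot = (33000 × 663)/33660 = 649.9 Ω.
The fractional drop is R_th/(R_th + R_L); requiring this ≤ 0.0550 gives R_L ≥ R_th(1/0.0550 − 1) = 649.9 × 17.18 = 11.2 kΩ.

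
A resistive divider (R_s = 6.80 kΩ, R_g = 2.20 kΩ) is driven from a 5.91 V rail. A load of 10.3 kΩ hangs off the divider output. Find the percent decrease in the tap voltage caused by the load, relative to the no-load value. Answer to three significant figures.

13.9 %

Unloaded V = 5.91 × 2.20/9.000 = 1.4447 V.
Loaded: R_g‖R_L = 1.813 kΩ, giving V = 5.91 × 1.813/8.613 = 1.2439 V.
Drop = (1.4447 − 1.2439) / 1.4447 = 13.9 %.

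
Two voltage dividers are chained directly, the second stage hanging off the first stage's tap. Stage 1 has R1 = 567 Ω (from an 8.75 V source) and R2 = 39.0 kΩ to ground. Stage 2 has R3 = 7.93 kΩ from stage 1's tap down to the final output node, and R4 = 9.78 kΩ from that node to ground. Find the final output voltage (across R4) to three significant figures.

V_out ≈ 4.62 V

Stage 2 presents R3+R4 = 17710 Ω as a load on stage 1's tap.
Stage 1's lower leg becomes R2‖(R3+R4) = 12180 Ω, so V_mid = 8.75 × 12180/12750 = 8.361 V.
Stage 2 is itself unloaded: V_out = V_mid × R4/(R3+R4) = 8.361 × 9780/17710 = 4.62 V.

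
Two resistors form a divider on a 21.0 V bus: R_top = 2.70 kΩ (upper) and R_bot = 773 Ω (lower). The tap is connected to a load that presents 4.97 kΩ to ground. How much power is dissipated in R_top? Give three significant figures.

P ≈ 105 mW

Total resistance from the source is R_top + (R_bot‖R_L) = 3369 Ω, so I = 21.0/3369 Ω = 6.233 mA.
P = I²·R_top = (6.233 mA)² × 2.70 kΩ = 105 mW.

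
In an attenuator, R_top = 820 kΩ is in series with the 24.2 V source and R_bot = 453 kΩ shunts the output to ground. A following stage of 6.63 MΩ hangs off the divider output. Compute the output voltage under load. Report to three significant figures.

V_out ≈ 8.25 V

The load sits in parallel with R_bot: R_bot‖R_L = (453 × 6630) / (453 + 6630) = 424.0 kΩ.
V_out = 24.2 × 424.0 / (820 + 424.0) = 24.2 × 424.0/1244 = 8.25 V.
(Unloaded it would have been 8.61 V.)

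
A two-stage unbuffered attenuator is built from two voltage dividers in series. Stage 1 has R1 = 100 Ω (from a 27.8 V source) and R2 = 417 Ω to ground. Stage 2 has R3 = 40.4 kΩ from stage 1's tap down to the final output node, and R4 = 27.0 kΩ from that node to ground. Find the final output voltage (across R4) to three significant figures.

V_out ≈ 8.97 V

Stage 2 presents R3+R4 = 67400 Ω as a load on stage 1's tap.
Stage 1's lower leg becomes R2‖(R3+R4) = 414.4 Ω, so V_mid = 27.8 × 414.4/514.4 = 22.40 V.
Stage 2 is itself unloaded: V_out = V_mid × R4/(R3+R4) = 22.40 × 27000/67400 = 8.97 V.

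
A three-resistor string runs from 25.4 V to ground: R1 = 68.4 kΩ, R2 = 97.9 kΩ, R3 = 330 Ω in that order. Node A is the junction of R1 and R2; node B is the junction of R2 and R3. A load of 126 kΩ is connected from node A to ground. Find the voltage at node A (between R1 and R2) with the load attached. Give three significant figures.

Below node A the series string R2+R3 = 98230 Ω sits in parallel with the 126000 Ω load: 55200 Ω.
V_A = 25.4 × 55200/(68400 + 55200) = 11.3 V.

V ≈ 11.3 V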